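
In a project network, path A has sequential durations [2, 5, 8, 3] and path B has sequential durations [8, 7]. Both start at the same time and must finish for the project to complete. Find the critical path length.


Path A total = 2 + 5 + 8 + 3 = 18
Path B total = 8 + 7 = 15
Critical path = longest path = max(18, 15) = 18

18


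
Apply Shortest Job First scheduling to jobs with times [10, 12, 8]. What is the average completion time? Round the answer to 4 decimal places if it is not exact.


SJF order (ascending): [8, 10, 12]
Completion times:
  Job 1: burst=8, C=8
  Job 2: burst=10, C=18
  Job 3: burst=12, C=30
Average completion = 56/3 = 18.6667

18.6667


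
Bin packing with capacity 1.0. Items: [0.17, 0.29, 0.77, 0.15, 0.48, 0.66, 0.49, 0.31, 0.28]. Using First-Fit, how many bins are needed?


Place items sequentially using First-Fit:
  Item 0.17 -> new Bin 1
  Item 0.29 -> Bin 1 (now 0.46)
  Item 0.77 -> new Bin 2
  Item 0.15 -> Bin 1 (now 0.61)
  Item 0.48 -> new Bin 3
  Item 0.66 -> new Bin 4
  Item 0.49 -> Bin 3 (now 0.97)
  Item 0.31 -> Bin 1 (now 0.92)
  Item 0.28 -> Bin 4 (now 0.94)
Total bins used = 4

4


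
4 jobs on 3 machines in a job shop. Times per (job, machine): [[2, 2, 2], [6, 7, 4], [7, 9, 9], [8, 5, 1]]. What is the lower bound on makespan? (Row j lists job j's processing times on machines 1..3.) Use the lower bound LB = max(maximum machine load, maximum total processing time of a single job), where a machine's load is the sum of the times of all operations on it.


Machine loads:
  Machine 1: 2 + 6 + 7 + 8 = 23
  Machine 2: 2 + 7 + 9 + 5 = 23
  Machine 3: 2 + 4 + 9 + 1 = 16
Max machine load = 23
Job totals:
  Job 1: 6
  Job 2: 17
  Job 3: 25
  Job 4: 14
Max job total = 25
Lower bound = max(23, 25) = 25

25


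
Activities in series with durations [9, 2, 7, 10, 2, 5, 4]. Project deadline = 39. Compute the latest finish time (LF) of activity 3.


LF(activity 3) = deadline - sum of successor durations
Successors: activities 4 through 7 with durations [10, 2, 5, 4]
Sum of successor durations = 21
LF = 39 - 21 = 18

18


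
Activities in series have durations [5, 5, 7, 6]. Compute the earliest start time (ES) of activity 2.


Activity 2 starts after activities 1 through 1 complete.
Predecessor durations: [5]
ES = 5 = 5

5


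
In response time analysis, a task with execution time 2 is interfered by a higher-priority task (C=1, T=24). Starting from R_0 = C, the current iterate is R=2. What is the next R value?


R_next = C + ceil(R_prev / T_hp) * C_hp
ceil(2 / 24) = ceil(0.0833) = 1
Interference = 1 * 1 = 1
R_next = 2 + 1 = 3

3


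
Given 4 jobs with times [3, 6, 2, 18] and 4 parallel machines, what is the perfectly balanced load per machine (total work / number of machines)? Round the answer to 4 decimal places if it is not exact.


Total processing time = 3 + 6 + 2 + 18 = 29
Number of machines = 4
Ideal balanced load = 29 / 4 = 7.25

7.25


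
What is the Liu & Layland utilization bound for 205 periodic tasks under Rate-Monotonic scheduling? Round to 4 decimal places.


Compute 2^(1/205) = 1.0033869285
Subtract 1: 1.0033869285 - 1 = 0.0033869285
Multiply by n: 205 * 0.0033869285 = 0.6943203425
Round to 4 dp: 0.6943

0.6943


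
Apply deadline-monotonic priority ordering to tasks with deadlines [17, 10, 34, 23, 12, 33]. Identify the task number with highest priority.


Sort tasks by relative deadline (ascending):
  Task 2: deadline = 10
  Task 5: deadline = 12
  Task 1: deadline = 17
  Task 4: deadline = 23
  Task 6: deadline = 33
  Task 3: deadline = 34
Priority order (highest first): [2, 5, 1, 4, 6, 3]
Highest priority task = 2

2


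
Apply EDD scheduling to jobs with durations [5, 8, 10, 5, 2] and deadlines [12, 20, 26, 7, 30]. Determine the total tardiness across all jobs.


Sort by due date (EDD order): [(5, 7), (5, 12), (8, 20), (10, 26), (2, 30)]
Compute completion times and tardiness:
  Job 1: p=5, d=7, C=5, tardiness=max(0,5-7)=0
  Job 2: p=5, d=12, C=10, tardiness=max(0,10-12)=0
  Job 3: p=8, d=20, C=18, tardiness=max(0,18-20)=0
  Job 4: p=10, d=26, C=28, tardiness=max(0,28-26)=2
  Job 5: p=2, d=30, C=30, tardiness=max(0,30-30)=0
Total tardiness = 2

2


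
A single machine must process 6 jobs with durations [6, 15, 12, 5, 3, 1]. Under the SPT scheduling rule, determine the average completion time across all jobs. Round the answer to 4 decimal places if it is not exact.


Sort jobs by processing time (SPT order): [1, 3, 5, 6, 12, 15]
Compute completion times sequentially:
  Job 1: processing = 1, completes at 1
  Job 2: processing = 3, completes at 4
  Job 3: processing = 5, completes at 9
  Job 4: processing = 6, completes at 15
  Job 5: processing = 12, completes at 27
  Job 6: processing = 15, completes at 42
Sum of completion times = 98
Average completion time = 98/6 = 16.3333

16.3333


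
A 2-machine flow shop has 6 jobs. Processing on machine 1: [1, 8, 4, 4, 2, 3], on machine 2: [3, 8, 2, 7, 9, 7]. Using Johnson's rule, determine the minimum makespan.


Apply Johnson's rule:
  Group 1 (a <= b): [(1, 1, 3), (5, 2, 9), (6, 3, 7), (4, 4, 7), (2, 8, 8)]
  Group 2 (a > b): [(3, 4, 2)]
Optimal job order: [1, 5, 6, 4, 2, 3]
Schedule:
  Job 1: M1 done at 1, M2 done at 4
  Job 5: M1 done at 3, M2 done at 13
  Job 6: M1 done at 6, M2 done at 20
  Job 4: M1 done at 10, M2 done at 27
  Job 2: M1 done at 18, M2 done at 35
  Job 3: M1 done at 22, M2 done at 37
Makespan = 37

37


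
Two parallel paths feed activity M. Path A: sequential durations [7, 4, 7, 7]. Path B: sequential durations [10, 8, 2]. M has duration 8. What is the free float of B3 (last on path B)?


ES(B3) = sum of predecessors on chain B = 18
EF(B3) = ES + duration = 18 + 2 = 20
Successor of B3 is M. ES(M) = max(sum(A), sum(B)) = max(25, 20) = 25
Free float = ES(successor) - EF(current) = 25 - 20 = 5

5


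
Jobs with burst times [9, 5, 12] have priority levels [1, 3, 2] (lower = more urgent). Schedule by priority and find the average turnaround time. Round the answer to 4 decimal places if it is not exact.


Sort by priority (ascending = highest first):
Order: [(1, 9), (2, 12), (3, 5)]
Completion times:
  Priority 1, burst=9, C=9
  Priority 2, burst=12, C=21
  Priority 3, burst=5, C=26
Average turnaround = 56/3 = 18.6667

18.6667


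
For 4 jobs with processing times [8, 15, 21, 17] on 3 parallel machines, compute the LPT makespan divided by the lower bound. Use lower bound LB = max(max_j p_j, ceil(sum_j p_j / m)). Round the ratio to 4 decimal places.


LPT order: [21, 17, 15, 8]
Machine loads after assignment: [21, 17, 23]
LPT makespan = 23
Lower bound = max(max_job, ceil(total/3)) = max(21, 21) = 21
Ratio = 23 / 21 = 1.0952

1.0952


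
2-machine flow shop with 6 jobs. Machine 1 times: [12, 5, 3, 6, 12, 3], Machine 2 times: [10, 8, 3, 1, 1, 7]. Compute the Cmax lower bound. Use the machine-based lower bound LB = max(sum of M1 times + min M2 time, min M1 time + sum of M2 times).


LB1 = sum(M1 times) + min(M2 times) = 41 + 1 = 42
LB2 = min(M1 times) + sum(M2 times) = 3 + 30 = 33
Lower bound = max(LB1, LB2) = max(42, 33) = 42

42


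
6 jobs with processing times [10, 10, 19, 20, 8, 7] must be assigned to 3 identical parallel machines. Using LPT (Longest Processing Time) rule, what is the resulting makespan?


Sort jobs in decreasing order (LPT): [20, 19, 10, 10, 8, 7]
Assign each job to the least loaded machine:
  Machine 1: jobs [20, 7], load = 27
  Machine 2: jobs [19, 8], load = 27
  Machine 3: jobs [10, 10], load = 20
Makespan = max load = 27

27


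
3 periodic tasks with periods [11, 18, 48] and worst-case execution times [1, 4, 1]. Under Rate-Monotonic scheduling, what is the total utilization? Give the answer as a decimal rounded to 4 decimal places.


Compute individual utilizations (exact fractions):
  Task 1: C/T = 1/11 (approx. 0.0909)
  Task 2: C/T = 4/18 = 2/9 (approx. 0.2222)
  Task 3: C/T = 1/48 (approx. 0.0208)
Total utilization U = 1/11 + 2/9 + 1/48 = 529/1584
Rounded to 4 decimal places: U = 0.3340
RM (Liu & Layland) bound for 3 tasks = 0.779763; compare with U = 529/1584 (approx. 0.333965)
U <= bound, so schedulable by RM sufficient condition.

0.3340


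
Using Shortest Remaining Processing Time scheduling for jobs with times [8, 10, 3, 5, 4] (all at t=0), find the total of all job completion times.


Since all jobs arrive at t=0, SRPT equals SPT ordering.
SPT order: [3, 4, 5, 8, 10]
Completion times:
  Job 1: p=3, C=3
  Job 2: p=4, C=7
  Job 3: p=5, C=12
  Job 4: p=8, C=20
  Job 5: p=10, C=30
Total completion time = 3 + 7 + 12 + 20 + 30 = 72

72


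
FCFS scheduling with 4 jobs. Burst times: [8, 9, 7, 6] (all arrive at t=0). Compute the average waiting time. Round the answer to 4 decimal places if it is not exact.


FCFS order (as given): [8, 9, 7, 6]
Waiting times:
  Job 1: wait = 0
  Job 2: wait = 8
  Job 3: wait = 17
  Job 4: wait = 24
Sum of waiting times = 49
Average waiting time = 49/4 = 12.25

12.25


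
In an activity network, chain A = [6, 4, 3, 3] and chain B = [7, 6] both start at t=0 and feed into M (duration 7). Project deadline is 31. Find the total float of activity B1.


Forward pass: ES(B1) = sum of predecessors on chain B = 0
EF = ES + duration = 0 + 7 = 7
Backward pass: LF(M) = deadline = 31; LS(M) = 31 - 7 = 24
LF(B1) = LS(M) - sum(successors on chain B) = 24 - 6 = 18
LS = LF - duration = 18 - 7 = 11
Total float = LS - ES = 11 - 0 = 11

11


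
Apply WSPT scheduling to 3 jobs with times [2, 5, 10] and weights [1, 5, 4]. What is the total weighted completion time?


Compute p/w ratios and sort ascending (WSPT): [(5, 5), (2, 1), (10, 4)]
Compute weighted completion times:
  Job (p=5,w=5): C=5, w*C=5*5=25
  Job (p=2,w=1): C=7, w*C=1*7=7
  Job (p=10,w=4): C=17, w*C=4*17=68
Total weighted completion time = 100

100


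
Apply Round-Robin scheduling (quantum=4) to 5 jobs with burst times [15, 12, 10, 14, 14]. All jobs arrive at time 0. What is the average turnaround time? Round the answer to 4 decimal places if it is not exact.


Time quantum = 4
Execution trace:
  J1 runs 4 units, time = 4
  J2 runs 4 units, time = 8
  J3 runs 4 units, time = 12
  J4 runs 4 units, time = 16
  J5 runs 4 units, time = 20
  J1 runs 4 units, time = 24
  J2 runs 4 units, time = 28
  J3 runs 4 units, time = 32
  J4 runs 4 units, time = 36
  J5 runs 4 units, time = 40
  J1 runs 4 units, time = 44
  J2 runs 4 units, time = 48
  J3 runs 2 units, time = 50
  J4 runs 4 units, time = 54
  J5 runs 4 units, time = 58
  J1 runs 3 units, time = 61
  J4 runs 2 units, time = 63
  J5 runs 2 units, time = 65
Finish times: [61, 48, 50, 63, 65]
Average turnaround = 287/5 = 57.4

57.4


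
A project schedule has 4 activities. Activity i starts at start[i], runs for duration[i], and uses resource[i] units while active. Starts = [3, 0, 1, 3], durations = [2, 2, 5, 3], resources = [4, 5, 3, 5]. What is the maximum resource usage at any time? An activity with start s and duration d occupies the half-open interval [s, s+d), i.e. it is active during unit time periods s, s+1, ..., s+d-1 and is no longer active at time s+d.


Each activity i is active on [start_i, start_i + duration_i).
Compute total resource usage per time slot:
  t=0: active resources = [5], total = 5
  t=1: active resources = [5, 3], total = 8
  t=2: active resources = [3], total = 3
  t=3: active resources = [4, 3, 5], total = 12
  t=4: active resources = [4, 3, 5], total = 12
  t=5: active resources = [3, 5], total = 8
Peak resource demand = 12

12


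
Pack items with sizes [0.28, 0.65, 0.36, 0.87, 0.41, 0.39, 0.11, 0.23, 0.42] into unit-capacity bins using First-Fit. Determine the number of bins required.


Place items sequentially using First-Fit:
  Item 0.28 -> new Bin 1
  Item 0.65 -> Bin 1 (now 0.93)
  Item 0.36 -> new Bin 2
  Item 0.87 -> new Bin 3
  Item 0.41 -> Bin 2 (now 0.77)
  Item 0.39 -> new Bin 4
  Item 0.11 -> Bin 2 (now 0.88)
  Item 0.23 -> Bin 4 (now 0.62)
  Item 0.42 -> new Bin 5
Total bins used = 5

5


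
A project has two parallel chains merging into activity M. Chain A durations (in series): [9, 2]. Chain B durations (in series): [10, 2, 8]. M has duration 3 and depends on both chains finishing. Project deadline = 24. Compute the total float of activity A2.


Forward pass: ES(A2) = sum of predecessors on chain A = 9
EF = ES + duration = 9 + 2 = 11
Backward pass: LF(M) = deadline = 24; LS(M) = 24 - 3 = 21
LF(A2) = LS(M) - sum(successors on chain A) = 21 - 0 = 21
LS = LF - duration = 21 - 2 = 19
Total float = LS - ES = 19 - 9 = 10

10


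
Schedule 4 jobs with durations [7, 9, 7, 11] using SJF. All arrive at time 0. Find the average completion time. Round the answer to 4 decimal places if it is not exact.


SJF order (ascending): [7, 7, 9, 11]
Completion times:
  Job 1: burst=7, C=7
  Job 2: burst=7, C=14
  Job 3: burst=9, C=23
  Job 4: burst=11, C=34
Average completion = 78/4 = 19.5

19.5


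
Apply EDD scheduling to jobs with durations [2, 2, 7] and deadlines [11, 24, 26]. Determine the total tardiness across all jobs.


Sort by due date (EDD order): [(2, 11), (2, 24), (7, 26)]
Compute completion times and tardiness:
  Job 1: p=2, d=11, C=2, tardiness=max(0,2-11)=0
  Job 2: p=2, d=24, C=4, tardiness=max(0,4-24)=0
  Job 3: p=7, d=26, C=11, tardiness=max(0,11-26)=0
Total tardiness = 0

0


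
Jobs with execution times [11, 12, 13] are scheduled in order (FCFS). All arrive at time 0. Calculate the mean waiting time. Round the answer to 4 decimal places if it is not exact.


FCFS order (as given): [11, 12, 13]
Waiting times:
  Job 1: wait = 0
  Job 2: wait = 11
  Job 3: wait = 23
Sum of waiting times = 34
Average waiting time = 34/3 = 11.3333

11.3333


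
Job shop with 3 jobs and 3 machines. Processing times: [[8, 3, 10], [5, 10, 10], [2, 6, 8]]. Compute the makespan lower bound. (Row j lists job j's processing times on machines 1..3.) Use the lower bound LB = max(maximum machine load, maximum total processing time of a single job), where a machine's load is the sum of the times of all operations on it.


Machine loads:
  Machine 1: 8 + 5 + 2 = 15
  Machine 2: 3 + 10 + 6 = 19
  Machine 3: 10 + 10 + 8 = 28
Max machine load = 28
Job totals:
  Job 1: 21
  Job 2: 25
  Job 3: 16
Max job total = 25
Lower bound = max(28, 25) = 28

28


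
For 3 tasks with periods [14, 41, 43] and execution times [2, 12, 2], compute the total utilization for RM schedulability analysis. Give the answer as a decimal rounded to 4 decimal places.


Compute individual utilizations (exact fractions):
  Task 1: C/T = 2/14 = 1/7 (approx. 0.1429)
  Task 2: C/T = 12/41 (approx. 0.2927)
  Task 3: C/T = 2/43 (approx. 0.0465)
Total utilization U = 1/7 + 12/41 + 2/43 = 5949/12341
Rounded to 4 decimal places: U = 0.4821
RM (Liu & Layland) bound for 3 tasks = 0.779763; compare with U = 5949/12341 (approx. 0.482052)
U <= bound, so schedulable by RM sufficient condition.

0.4821


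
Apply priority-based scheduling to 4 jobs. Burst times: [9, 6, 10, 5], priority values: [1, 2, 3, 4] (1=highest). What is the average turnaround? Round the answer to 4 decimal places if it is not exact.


Sort by priority (ascending = highest first):
Order: [(1, 9), (2, 6), (3, 10), (4, 5)]
Completion times:
  Priority 1, burst=9, C=9
  Priority 2, burst=6, C=15
  Priority 3, burst=10, C=25
  Priority 4, burst=5, C=30
Average turnaround = 79/4 = 19.75

19.75


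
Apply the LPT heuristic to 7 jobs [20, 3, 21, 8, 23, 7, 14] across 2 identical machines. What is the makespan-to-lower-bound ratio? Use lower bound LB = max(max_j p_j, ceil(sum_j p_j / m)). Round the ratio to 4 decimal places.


LPT order: [23, 21, 20, 14, 8, 7, 3]
Machine loads after assignment: [48, 48]
LPT makespan = 48
Lower bound = max(max_job, ceil(total/2)) = max(23, 48) = 48
Ratio = 48 / 48 = 1.0

1.0


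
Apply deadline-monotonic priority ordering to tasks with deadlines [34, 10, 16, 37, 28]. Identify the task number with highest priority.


Sort tasks by relative deadline (ascending):
  Task 2: deadline = 10
  Task 3: deadline = 16
  Task 5: deadline = 28
  Task 1: deadline = 34
  Task 4: deadline = 37
Priority order (highest first): [2, 3, 5, 1, 4]
Highest priority task = 2

2


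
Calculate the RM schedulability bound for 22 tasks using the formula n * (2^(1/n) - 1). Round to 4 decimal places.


Compute 2^(1/22) = 1.0320082797
Subtract 1: 1.0320082797 - 1 = 0.0320082797
Multiply by n: 22 * 0.0320082797 = 0.7041821534
Round to 4 dp: 0.7042

0.7042


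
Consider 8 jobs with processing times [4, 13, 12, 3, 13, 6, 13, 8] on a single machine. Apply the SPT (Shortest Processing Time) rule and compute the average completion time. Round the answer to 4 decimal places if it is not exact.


Sort jobs by processing time (SPT order): [3, 4, 6, 8, 12, 13, 13, 13]
Compute completion times sequentially:
  Job 1: processing = 3, completes at 3
  Job 2: processing = 4, completes at 7
  Job 3: processing = 6, completes at 13
  Job 4: processing = 8, completes at 21
  Job 5: processing = 12, completes at 33
  Job 6: processing = 13, completes at 46
  Job 7: processing = 13, completes at 59
  Job 8: processing = 13, completes at 72
Sum of completion times = 254
Average completion time = 254/8 = 31.75

31.75


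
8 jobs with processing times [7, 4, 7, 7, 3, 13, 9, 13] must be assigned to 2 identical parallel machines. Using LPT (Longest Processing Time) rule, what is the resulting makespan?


Sort jobs in decreasing order (LPT): [13, 13, 9, 7, 7, 7, 4, 3]
Assign each job to the least loaded machine:
  Machine 1: jobs [13, 9, 7, 3], load = 32
  Machine 2: jobs [13, 7, 7, 4], load = 31
Makespan = max load = 32

32


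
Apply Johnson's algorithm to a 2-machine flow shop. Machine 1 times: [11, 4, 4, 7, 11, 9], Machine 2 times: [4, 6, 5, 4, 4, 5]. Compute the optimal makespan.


Apply Johnson's rule:
  Group 1 (a <= b): [(2, 4, 6), (3, 4, 5)]
  Group 2 (a > b): [(6, 9, 5), (1, 11, 4), (4, 7, 4), (5, 11, 4)]
Optimal job order: [2, 3, 6, 1, 4, 5]
Schedule:
  Job 2: M1 done at 4, M2 done at 10
  Job 3: M1 done at 8, M2 done at 15
  Job 6: M1 done at 17, M2 done at 22
  Job 1: M1 done at 28, M2 done at 32
  Job 4: M1 done at 35, M2 done at 39
  Job 5: M1 done at 46, M2 done at 50
Makespan = 50

50


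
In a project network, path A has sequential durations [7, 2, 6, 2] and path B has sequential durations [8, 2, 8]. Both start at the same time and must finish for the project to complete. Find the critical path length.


Path A total = 7 + 2 + 6 + 2 = 17
Path B total = 8 + 2 + 8 = 18
Critical path = longest path = max(17, 18) = 18

18


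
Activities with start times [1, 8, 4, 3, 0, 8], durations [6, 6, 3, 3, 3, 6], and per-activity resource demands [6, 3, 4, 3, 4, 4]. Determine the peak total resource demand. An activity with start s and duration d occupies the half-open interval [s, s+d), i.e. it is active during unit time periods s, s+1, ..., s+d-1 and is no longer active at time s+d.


Each activity i is active on [start_i, start_i + duration_i).
Compute total resource usage per time slot:
  t=0: active resources = [4], total = 4
  t=1: active resources = [6, 4], total = 10
  t=2: active resources = [6, 4], total = 10
  t=3: active resources = [6, 3], total = 9
  t=4: active resources = [6, 4, 3], total = 13
  t=5: active resources = [6, 4, 3], total = 13
  t=6: active resources = [6, 4], total = 10
  t=7: active resources = [], total = 0
  t=8: active resources = [3, 4], total = 7
  t=9: active resources = [3, 4], total = 7
  t=10: active resources = [3, 4], total = 7
  t=11: active resources = [3, 4], total = 7
  t=12: active resources = [3, 4], total = 7
  t=13: active resources = [3, 4], total = 7
Peak resource demand = 13

13


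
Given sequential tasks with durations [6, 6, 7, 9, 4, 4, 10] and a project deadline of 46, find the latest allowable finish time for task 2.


LF(activity 2) = deadline - sum of successor durations
Successors: activities 3 through 7 with durations [7, 9, 4, 4, 10]
Sum of successor durations = 34
LF = 46 - 34 = 12

12


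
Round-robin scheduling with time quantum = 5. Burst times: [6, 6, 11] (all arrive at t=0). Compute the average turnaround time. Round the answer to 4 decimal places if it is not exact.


Time quantum = 5
Execution trace:
  J1 runs 5 units, time = 5
  J2 runs 5 units, time = 10
  J3 runs 5 units, time = 15
  J1 runs 1 units, time = 16
  J2 runs 1 units, time = 17
  J3 runs 5 units, time = 22
  J3 runs 1 units, time = 23
Finish times: [16, 17, 23]
Average turnaround = 56/3 = 18.6667

18.6667


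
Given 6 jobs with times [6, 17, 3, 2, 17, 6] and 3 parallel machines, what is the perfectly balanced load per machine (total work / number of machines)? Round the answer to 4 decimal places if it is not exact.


Total processing time = 6 + 17 + 3 + 2 + 17 + 6 = 51
Number of machines = 3
Ideal balanced load = 51 / 3 = 17.0

17.0


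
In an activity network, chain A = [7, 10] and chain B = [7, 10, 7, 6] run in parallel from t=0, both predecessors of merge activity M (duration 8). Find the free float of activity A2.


ES(A2) = sum of predecessors on chain A = 7
EF(A2) = ES + duration = 7 + 10 = 17
Successor of A2 is M. ES(M) = max(sum(A), sum(B)) = max(17, 30) = 30
Free float = ES(successor) - EF(current) = 30 - 17 = 13

13


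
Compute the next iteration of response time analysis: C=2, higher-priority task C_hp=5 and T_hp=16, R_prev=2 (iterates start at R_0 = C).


R_next = C + ceil(R_prev / T_hp) * C_hp
ceil(2 / 16) = ceil(0.125) = 1
Interference = 1 * 5 = 5
R_next = 2 + 5 = 7

7


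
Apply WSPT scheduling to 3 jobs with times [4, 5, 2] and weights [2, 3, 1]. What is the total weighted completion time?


Compute p/w ratios and sort ascending (WSPT): [(5, 3), (4, 2), (2, 1)]
Compute weighted completion times:
  Job (p=5,w=3): C=5, w*C=3*5=15
  Job (p=4,w=2): C=9, w*C=2*9=18
  Job (p=2,w=1): C=11, w*C=1*11=11
Total weighted completion time = 44

44


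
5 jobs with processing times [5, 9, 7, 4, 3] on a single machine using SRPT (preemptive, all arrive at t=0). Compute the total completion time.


Since all jobs arrive at t=0, SRPT equals SPT ordering.
SPT order: [3, 4, 5, 7, 9]
Completion times:
  Job 1: p=3, C=3
  Job 2: p=4, C=7
  Job 3: p=5, C=12
  Job 4: p=7, C=19
  Job 5: p=9, C=28
Total completion time = 3 + 7 + 12 + 19 + 28 = 69

69


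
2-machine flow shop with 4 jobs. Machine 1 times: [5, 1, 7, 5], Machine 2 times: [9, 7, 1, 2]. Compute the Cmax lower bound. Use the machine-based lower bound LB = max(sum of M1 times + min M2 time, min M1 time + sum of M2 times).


LB1 = sum(M1 times) + min(M2 times) = 18 + 1 = 19
LB2 = min(M1 times) + sum(M2 times) = 1 + 19 = 20
Lower bound = max(LB1, LB2) = max(19, 20) = 20

20


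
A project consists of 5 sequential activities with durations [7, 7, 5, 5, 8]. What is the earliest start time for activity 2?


Activity 2 starts after activities 1 through 1 complete.
Predecessor durations: [7]
ES = 7 = 7

7


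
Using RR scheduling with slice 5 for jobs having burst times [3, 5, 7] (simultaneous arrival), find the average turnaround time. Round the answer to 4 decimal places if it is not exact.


Time quantum = 5
Execution trace:
  J1 runs 3 units, time = 3
  J2 runs 5 units, time = 8
  J3 runs 5 units, time = 13
  J3 runs 2 units, time = 15
Finish times: [3, 8, 15]
Average turnaround = 26/3 = 8.6667

8.6667


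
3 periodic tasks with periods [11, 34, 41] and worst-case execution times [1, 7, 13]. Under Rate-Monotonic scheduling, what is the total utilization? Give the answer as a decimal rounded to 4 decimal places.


Compute individual utilizations (exact fractions):
  Task 1: C/T = 1/11 (approx. 0.0909)
  Task 2: C/T = 7/34 (approx. 0.2059)
  Task 3: C/T = 13/41 (approx. 0.3171)
Total utilization U = 1/11 + 7/34 + 13/41 = 9413/15334
Rounded to 4 decimal places: U = 0.6139
RM (Liu & Layland) bound for 3 tasks = 0.779763; compare with U = 9413/15334 (approx. 0.613865)
U <= bound, so schedulable by RM sufficient condition.

0.6139


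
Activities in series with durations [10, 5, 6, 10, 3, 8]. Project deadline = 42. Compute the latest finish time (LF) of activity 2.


LF(activity 2) = deadline - sum of successor durations
Successors: activities 3 through 6 with durations [6, 10, 3, 8]
Sum of successor durations = 27
LF = 42 - 27 = 15

15


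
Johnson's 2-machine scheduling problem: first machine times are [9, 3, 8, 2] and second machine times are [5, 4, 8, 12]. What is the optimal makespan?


Apply Johnson's rule:
  Group 1 (a <= b): [(4, 2, 12), (2, 3, 4), (3, 8, 8)]
  Group 2 (a > b): [(1, 9, 5)]
Optimal job order: [4, 2, 3, 1]
Schedule:
  Job 4: M1 done at 2, M2 done at 14
  Job 2: M1 done at 5, M2 done at 18
  Job 3: M1 done at 13, M2 done at 26
  Job 1: M1 done at 22, M2 done at 31
Makespan = 31

31


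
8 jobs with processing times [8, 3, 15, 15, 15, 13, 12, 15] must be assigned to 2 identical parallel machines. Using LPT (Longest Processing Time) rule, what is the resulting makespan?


Sort jobs in decreasing order (LPT): [15, 15, 15, 15, 13, 12, 8, 3]
Assign each job to the least loaded machine:
  Machine 1: jobs [15, 15, 13, 3], load = 46
  Machine 2: jobs [15, 15, 12, 8], load = 50
Makespan = max load = 50

50


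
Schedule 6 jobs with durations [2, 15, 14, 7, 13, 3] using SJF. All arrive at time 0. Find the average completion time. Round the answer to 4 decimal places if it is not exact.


SJF order (ascending): [2, 3, 7, 13, 14, 15]
Completion times:
  Job 1: burst=2, C=2
  Job 2: burst=3, C=5
  Job 3: burst=7, C=12
  Job 4: burst=13, C=25
  Job 5: burst=14, C=39
  Job 6: burst=15, C=54
Average completion = 137/6 = 22.8333

22.8333


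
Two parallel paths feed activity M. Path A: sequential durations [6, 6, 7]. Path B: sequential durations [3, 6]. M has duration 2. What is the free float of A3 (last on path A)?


ES(A3) = sum of predecessors on chain A = 12
EF(A3) = ES + duration = 12 + 7 = 19
Successor of A3 is M. ES(M) = max(sum(A), sum(B)) = max(19, 9) = 19
Free float = ES(successor) - EF(current) = 19 - 19 = 0

0


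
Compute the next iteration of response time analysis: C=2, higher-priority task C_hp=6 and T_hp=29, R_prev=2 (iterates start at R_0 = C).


R_next = C + ceil(R_prev / T_hp) * C_hp
ceil(2 / 29) = ceil(0.069) = 1
Interference = 1 * 6 = 6
R_next = 2 + 6 = 8

8


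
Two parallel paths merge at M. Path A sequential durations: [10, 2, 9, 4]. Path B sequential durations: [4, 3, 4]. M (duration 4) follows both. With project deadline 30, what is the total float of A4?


Forward pass: ES(A4) = sum of predecessors on chain A = 21
EF = ES + duration = 21 + 4 = 25
Backward pass: LF(M) = deadline = 30; LS(M) = 30 - 4 = 26
LF(A4) = LS(M) - sum(successors on chain A) = 26 - 0 = 26
LS = LF - duration = 26 - 4 = 22
Total float = LS - ES = 22 - 21 = 1

1


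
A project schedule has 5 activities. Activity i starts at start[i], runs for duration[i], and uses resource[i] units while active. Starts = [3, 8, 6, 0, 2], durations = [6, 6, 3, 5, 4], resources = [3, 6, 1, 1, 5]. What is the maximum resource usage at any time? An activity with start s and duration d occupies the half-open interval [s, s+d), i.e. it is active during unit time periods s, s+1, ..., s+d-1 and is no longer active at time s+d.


Each activity i is active on [start_i, start_i + duration_i).
Compute total resource usage per time slot:
  t=0: active resources = [1], total = 1
  t=1: active resources = [1], total = 1
  t=2: active resources = [1, 5], total = 6
  t=3: active resources = [3, 1, 5], total = 9
  t=4: active resources = [3, 1, 5], total = 9
  t=5: active resources = [3, 5], total = 8
  t=6: active resources = [3, 1], total = 4
  t=7: active resources = [3, 1], total = 4
  t=8: active resources = [3, 6, 1], total = 10
  t=9: active resources = [6], total = 6
  t=10: active resources = [6], total = 6
  t=11: active resources = [6], total = 6
  t=12: active resources = [6], total = 6
  t=13: active resources = [6], total = 6
Peak resource demand = 10

10


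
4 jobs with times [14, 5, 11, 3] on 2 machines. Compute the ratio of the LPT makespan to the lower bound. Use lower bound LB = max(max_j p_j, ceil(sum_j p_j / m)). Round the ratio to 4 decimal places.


LPT order: [14, 11, 5, 3]
Machine loads after assignment: [17, 16]
LPT makespan = 17
Lower bound = max(max_job, ceil(total/2)) = max(14, 17) = 17
Ratio = 17 / 17 = 1.0

1.0


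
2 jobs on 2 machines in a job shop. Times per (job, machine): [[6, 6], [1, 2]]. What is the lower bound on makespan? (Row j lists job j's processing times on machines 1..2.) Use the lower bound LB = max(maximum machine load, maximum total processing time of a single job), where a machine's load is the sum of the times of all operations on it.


Machine loads:
  Machine 1: 6 + 1 = 7
  Machine 2: 6 + 2 = 8
Max machine load = 8
Job totals:
  Job 1: 12
  Job 2: 3
Max job total = 12
Lower bound = max(8, 12) = 12

12


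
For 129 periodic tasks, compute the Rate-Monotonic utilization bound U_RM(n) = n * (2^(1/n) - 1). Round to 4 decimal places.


Compute 2^(1/129) = 1.0053876957
Subtract 1: 1.0053876957 - 1 = 0.0053876957
Multiply by n: 129 * 0.0053876957 = 0.6950127453
Round to 4 dp: 0.6950

0.6950


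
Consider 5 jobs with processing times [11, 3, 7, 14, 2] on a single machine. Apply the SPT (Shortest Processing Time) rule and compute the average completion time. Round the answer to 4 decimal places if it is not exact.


Sort jobs by processing time (SPT order): [2, 3, 7, 11, 14]
Compute completion times sequentially:
  Job 1: processing = 2, completes at 2
  Job 2: processing = 3, completes at 5
  Job 3: processing = 7, completes at 12
  Job 4: processing = 11, completes at 23
  Job 5: processing = 14, completes at 37
Sum of completion times = 79
Average completion time = 79/5 = 15.8

15.8


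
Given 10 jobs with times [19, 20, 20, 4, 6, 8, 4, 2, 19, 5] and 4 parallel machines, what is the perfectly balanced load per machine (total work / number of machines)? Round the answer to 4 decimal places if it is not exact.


Total processing time = 19 + 20 + 20 + 4 + 6 + 8 + 4 + 2 + 19 + 5 = 107
Number of machines = 4
Ideal balanced load = 107 / 4 = 26.75

26.75


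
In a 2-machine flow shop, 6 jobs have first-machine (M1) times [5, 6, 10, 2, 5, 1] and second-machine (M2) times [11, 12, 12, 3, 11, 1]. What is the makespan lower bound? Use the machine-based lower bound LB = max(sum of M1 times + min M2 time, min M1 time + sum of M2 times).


LB1 = sum(M1 times) + min(M2 times) = 29 + 1 = 30
LB2 = min(M1 times) + sum(M2 times) = 1 + 50 = 51
Lower bound = max(LB1, LB2) = max(30, 51) = 51

51


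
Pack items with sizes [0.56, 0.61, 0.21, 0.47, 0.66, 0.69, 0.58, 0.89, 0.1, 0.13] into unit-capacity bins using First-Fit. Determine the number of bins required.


Place items sequentially using First-Fit:
  Item 0.56 -> new Bin 1
  Item 0.61 -> new Bin 2
  Item 0.21 -> Bin 1 (now 0.77)
  Item 0.47 -> new Bin 3
  Item 0.66 -> new Bin 4
  Item 0.69 -> new Bin 5
  Item 0.58 -> new Bin 6
  Item 0.89 -> new Bin 7
  Item 0.1 -> Bin 1 (now 0.87)
  Item 0.13 -> Bin 1 (now 1.0)
Total bins used = 7

7


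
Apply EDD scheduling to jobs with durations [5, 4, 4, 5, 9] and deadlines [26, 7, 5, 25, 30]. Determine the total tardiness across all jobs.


Sort by due date (EDD order): [(4, 5), (4, 7), (5, 25), (5, 26), (9, 30)]
Compute completion times and tardiness:
  Job 1: p=4, d=5, C=4, tardiness=max(0,4-5)=0
  Job 2: p=4, d=7, C=8, tardiness=max(0,8-7)=1
  Job 3: p=5, d=25, C=13, tardiness=max(0,13-25)=0
  Job 4: p=5, d=26, C=18, tardiness=max(0,18-26)=0
  Job 5: p=9, d=30, C=27, tardiness=max(0,27-30)=0
Total tardiness = 1

1


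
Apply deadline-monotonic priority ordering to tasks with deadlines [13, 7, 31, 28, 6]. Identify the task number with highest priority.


Sort tasks by relative deadline (ascending):
  Task 5: deadline = 6
  Task 2: deadline = 7
  Task 1: deadline = 13
  Task 4: deadline = 28
  Task 3: deadline = 31
Priority order (highest first): [5, 2, 1, 4, 3]
Highest priority task = 5

5


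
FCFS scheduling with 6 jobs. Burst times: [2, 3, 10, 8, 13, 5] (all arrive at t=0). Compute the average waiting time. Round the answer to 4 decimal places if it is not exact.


FCFS order (as given): [2, 3, 10, 8, 13, 5]
Waiting times:
  Job 1: wait = 0
  Job 2: wait = 2
  Job 3: wait = 5
  Job 4: wait = 15
  Job 5: wait = 23
  Job 6: wait = 36
Sum of waiting times = 81
Average waiting time = 81/6 = 13.5

13.5


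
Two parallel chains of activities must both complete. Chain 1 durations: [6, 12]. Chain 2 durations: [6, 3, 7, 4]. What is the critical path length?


Path A total = 6 + 12 = 18
Path B total = 6 + 3 + 7 + 4 = 20
Critical path = longest path = max(18, 20) = 20

20


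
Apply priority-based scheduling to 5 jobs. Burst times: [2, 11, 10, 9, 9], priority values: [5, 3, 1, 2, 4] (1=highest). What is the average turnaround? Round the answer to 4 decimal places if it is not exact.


Sort by priority (ascending = highest first):
Order: [(1, 10), (2, 9), (3, 11), (4, 9), (5, 2)]
Completion times:
  Priority 1, burst=10, C=10
  Priority 2, burst=9, C=19
  Priority 3, burst=11, C=30
  Priority 4, burst=9, C=39
  Priority 5, burst=2, C=41
Average turnaround = 139/5 = 27.8

27.8


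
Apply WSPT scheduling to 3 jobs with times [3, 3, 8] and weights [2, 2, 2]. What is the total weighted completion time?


Compute p/w ratios and sort ascending (WSPT): [(3, 2), (3, 2), (8, 2)]
Compute weighted completion times:
  Job (p=3,w=2): C=3, w*C=2*3=6
  Job (p=3,w=2): C=6, w*C=2*6=12
  Job (p=8,w=2): C=14, w*C=2*14=28
Total weighted completion time = 46

46


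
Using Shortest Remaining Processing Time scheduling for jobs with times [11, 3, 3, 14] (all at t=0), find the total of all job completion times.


Since all jobs arrive at t=0, SRPT equals SPT ordering.
SPT order: [3, 3, 11, 14]
Completion times:
  Job 1: p=3, C=3
  Job 2: p=3, C=6
  Job 3: p=11, C=17
  Job 4: p=14, C=31
Total completion time = 3 + 6 + 17 + 31 = 57

57


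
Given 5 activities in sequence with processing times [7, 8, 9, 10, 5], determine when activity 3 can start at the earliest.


Activity 3 starts after activities 1 through 2 complete.
Predecessor durations: [7, 8]
ES = 7 + 8 = 15

15


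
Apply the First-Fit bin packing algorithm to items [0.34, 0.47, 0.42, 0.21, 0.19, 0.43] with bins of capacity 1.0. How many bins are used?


Place items sequentially using First-Fit:
  Item 0.34 -> new Bin 1
  Item 0.47 -> Bin 1 (now 0.81)
  Item 0.42 -> new Bin 2
  Item 0.21 -> Bin 2 (now 0.63)
  Item 0.19 -> Bin 1 (now 1.0)
  Item 0.43 -> new Bin 3
Total bins used = 3

3


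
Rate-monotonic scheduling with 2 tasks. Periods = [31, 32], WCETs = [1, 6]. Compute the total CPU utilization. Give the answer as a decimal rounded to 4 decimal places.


Compute individual utilizations (exact fractions):
  Task 1: C/T = 1/31 (approx. 0.0323)
  Task 2: C/T = 6/32 = 3/16 (approx. 0.1875)
Total utilization U = 1/31 + 3/16 = 109/496
Rounded to 4 decimal places: U = 0.2198
RM (Liu & Layland) bound for 2 tasks = 0.828427; compare with U = 109/496 (approx. 0.219758)
U <= bound, so schedulable by RM sufficient condition.

0.2198


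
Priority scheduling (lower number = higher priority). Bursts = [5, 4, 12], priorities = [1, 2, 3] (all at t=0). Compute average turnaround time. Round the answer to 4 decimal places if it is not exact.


Sort by priority (ascending = highest first):
Order: [(1, 5), (2, 4), (3, 12)]
Completion times:
  Priority 1, burst=5, C=5
  Priority 2, burst=4, C=9
  Priority 3, burst=12, C=21
Average turnaround = 35/3 = 11.6667

11.6667


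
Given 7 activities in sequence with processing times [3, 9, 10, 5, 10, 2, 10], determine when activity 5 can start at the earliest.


Activity 5 starts after activities 1 through 4 complete.
Predecessor durations: [3, 9, 10, 5]
ES = 3 + 9 + 10 + 5 = 27

27


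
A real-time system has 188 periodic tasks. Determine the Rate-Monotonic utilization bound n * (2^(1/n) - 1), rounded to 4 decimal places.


Compute 2^(1/188) = 1.0036937583
Subtract 1: 1.0036937583 - 1 = 0.0036937583
Multiply by n: 188 * 0.0036937583 = 0.6944265604
Round to 4 dp: 0.6944

0.6944


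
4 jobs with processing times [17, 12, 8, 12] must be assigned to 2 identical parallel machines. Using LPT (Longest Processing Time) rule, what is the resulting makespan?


Sort jobs in decreasing order (LPT): [17, 12, 12, 8]
Assign each job to the least loaded machine:
  Machine 1: jobs [17, 8], load = 25
  Machine 2: jobs [12, 12], load = 24
Makespan = max load = 25

25


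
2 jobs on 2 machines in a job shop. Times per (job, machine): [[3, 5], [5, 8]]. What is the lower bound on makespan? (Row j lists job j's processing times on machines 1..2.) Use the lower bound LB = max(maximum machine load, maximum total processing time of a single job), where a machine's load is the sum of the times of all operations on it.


Machine loads:
  Machine 1: 3 + 5 = 8
  Machine 2: 5 + 8 = 13
Max machine load = 13
Job totals:
  Job 1: 8
  Job 2: 13
Max job total = 13
Lower bound = max(13, 13) = 13

13


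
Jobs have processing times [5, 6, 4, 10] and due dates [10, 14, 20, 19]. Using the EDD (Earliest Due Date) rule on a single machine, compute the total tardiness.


Sort by due date (EDD order): [(5, 10), (6, 14), (10, 19), (4, 20)]
Compute completion times and tardiness:
  Job 1: p=5, d=10, C=5, tardiness=max(0,5-10)=0
  Job 2: p=6, d=14, C=11, tardiness=max(0,11-14)=0
  Job 3: p=10, d=19, C=21, tardiness=max(0,21-19)=2
  Job 4: p=4, d=20, C=25, tardiness=max(0,25-20)=5
Total tardiness = 7

7


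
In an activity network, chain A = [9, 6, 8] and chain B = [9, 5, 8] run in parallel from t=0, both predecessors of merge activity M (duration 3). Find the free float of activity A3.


ES(A3) = sum of predecessors on chain A = 15
EF(A3) = ES + duration = 15 + 8 = 23
Successor of A3 is M. ES(M) = max(sum(A), sum(B)) = max(23, 22) = 23
Free float = ES(successor) - EF(current) = 23 - 23 = 0

0


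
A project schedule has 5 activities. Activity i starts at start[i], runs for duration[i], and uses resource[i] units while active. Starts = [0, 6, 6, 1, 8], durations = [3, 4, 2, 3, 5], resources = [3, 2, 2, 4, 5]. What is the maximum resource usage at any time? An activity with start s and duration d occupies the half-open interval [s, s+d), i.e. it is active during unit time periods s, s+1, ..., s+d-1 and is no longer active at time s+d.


Each activity i is active on [start_i, start_i + duration_i).
Compute total resource usage per time slot:
  t=0: active resources = [3], total = 3
  t=1: active resources = [3, 4], total = 7
  t=2: active resources = [3, 4], total = 7
  t=3: active resources = [4], total = 4
  t=4: active resources = [], total = 0
  t=5: active resources = [], total = 0
  t=6: active resources = [2, 2], total = 4
  t=7: active resources = [2, 2], total = 4
  t=8: active resources = [2, 5], total = 7
  t=9: active resources = [2, 5], total = 7
  t=10: active resources = [5], total = 5
  t=11: active resources = [5], total = 5
  t=12: active resources = [5], total = 5
Peak resource demand = 7

7


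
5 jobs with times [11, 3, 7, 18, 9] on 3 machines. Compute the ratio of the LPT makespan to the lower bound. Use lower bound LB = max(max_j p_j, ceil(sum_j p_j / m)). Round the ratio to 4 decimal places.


LPT order: [18, 11, 9, 7, 3]
Machine loads after assignment: [18, 14, 16]
LPT makespan = 18
Lower bound = max(max_job, ceil(total/3)) = max(18, 16) = 18
Ratio = 18 / 18 = 1.0

1.0


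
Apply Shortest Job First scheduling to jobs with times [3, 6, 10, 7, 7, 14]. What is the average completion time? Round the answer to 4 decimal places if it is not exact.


SJF order (ascending): [3, 6, 7, 7, 10, 14]
Completion times:
  Job 1: burst=3, C=3
  Job 2: burst=6, C=9
  Job 3: burst=7, C=16
  Job 4: burst=7, C=23
  Job 5: burst=10, C=33
  Job 6: burst=14, C=47
Average completion = 131/6 = 21.8333

21.8333


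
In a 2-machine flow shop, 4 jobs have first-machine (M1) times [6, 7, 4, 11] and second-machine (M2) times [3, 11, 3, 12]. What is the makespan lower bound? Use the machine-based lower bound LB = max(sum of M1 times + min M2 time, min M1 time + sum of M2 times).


LB1 = sum(M1 times) + min(M2 times) = 28 + 3 = 31
LB2 = min(M1 times) + sum(M2 times) = 4 + 29 = 33
Lower bound = max(LB1, LB2) = max(31, 33) = 33

33
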